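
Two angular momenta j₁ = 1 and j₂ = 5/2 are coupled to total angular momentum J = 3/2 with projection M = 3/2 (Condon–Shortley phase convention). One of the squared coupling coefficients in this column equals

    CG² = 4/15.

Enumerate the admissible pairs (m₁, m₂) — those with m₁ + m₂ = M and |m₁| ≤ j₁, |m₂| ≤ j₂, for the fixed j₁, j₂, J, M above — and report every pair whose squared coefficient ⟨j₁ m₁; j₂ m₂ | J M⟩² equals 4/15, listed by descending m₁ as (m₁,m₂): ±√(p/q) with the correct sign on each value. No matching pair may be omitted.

Admissible pairs with m₁+m₂ = M = 3/2: (-1,5/2), (0,3/2), (1,1/2)
  (m₁,m₂)=(1,1/2): CG² = 1/15, CG = +√(1/15)
  (m₁,m₂)=(0,3/2): CG² = 4/15, CG = −√(4/15)   ← matches the target
  (m₁,m₂)=(-1,5/2): CG² = 2/3, CG = +√(2/3)
Pairs with CG² = 4/15: (0,3/2): −√(4/15)

(0,3/2): −√(4/15)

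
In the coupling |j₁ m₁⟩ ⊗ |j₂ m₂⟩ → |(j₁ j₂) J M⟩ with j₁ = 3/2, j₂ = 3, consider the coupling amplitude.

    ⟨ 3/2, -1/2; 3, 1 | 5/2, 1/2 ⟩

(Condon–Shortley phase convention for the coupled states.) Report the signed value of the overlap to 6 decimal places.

j₁+j₂−J=2  J+j₁−j₂=1  J−j₁+j₂=4  j₁+j₂+J+1=8
(j₁±m₁, j₂±m₂, J±M) = (1,2,4,2,3,2)
P² = 288/35
sum k=1..2:
  [1] −1/6 = -1/6
  [2] +1/8 = 1/8
S = -1/24
C² = P²·S² = 1/70 ; C = -0.119523

-0.119523  (= −√(1/70))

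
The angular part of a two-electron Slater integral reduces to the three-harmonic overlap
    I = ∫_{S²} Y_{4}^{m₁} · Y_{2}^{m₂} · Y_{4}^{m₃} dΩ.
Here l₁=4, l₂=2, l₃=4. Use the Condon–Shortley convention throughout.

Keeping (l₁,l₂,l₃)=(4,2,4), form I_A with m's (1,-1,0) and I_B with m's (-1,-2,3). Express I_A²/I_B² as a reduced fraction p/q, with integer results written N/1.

l's match ⇒ only the (l;m) 3-j factors differ between A and B.
A: triangle coeff Δ(4,2,4) = 1/13860; Σ_t [0,1]: t=0:+1/72 t=1:−1/96 = 1/288; (3j)²=1/462 [(4 2 4; 1 -1 0)], sign=+1
B: triangle coeff Δ(4,2,4) = 1/13860; Σ_t [0,0]: t=0:+1/480 = 1/480; (3j)²=3/110 [(4 2 4; -1 -2 3)], sign=-1
I_A²/I_B² = (1/462)/(3/110) = 5/63

5/63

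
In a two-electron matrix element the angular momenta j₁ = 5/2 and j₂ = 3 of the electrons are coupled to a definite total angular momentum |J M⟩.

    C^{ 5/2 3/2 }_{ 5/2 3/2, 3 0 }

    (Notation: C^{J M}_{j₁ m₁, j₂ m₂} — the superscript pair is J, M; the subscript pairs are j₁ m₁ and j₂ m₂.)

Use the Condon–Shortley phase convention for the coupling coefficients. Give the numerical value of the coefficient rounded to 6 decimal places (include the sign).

−√(7/30) ≈ -0.483046

√[6·3!2!3!/9! · 4!1!3!3!4!1!] = √(864/35)
  +(−1)^0/∏(0,3,1,3,1,0)! = 1/36  (running 1/36)
  +(−1)^1/∏(1,2,0,2,2,1)! = -1/8  (running -7/72)
⟨..|..⟩ = √(864/35)·(-7/72) = -0.483046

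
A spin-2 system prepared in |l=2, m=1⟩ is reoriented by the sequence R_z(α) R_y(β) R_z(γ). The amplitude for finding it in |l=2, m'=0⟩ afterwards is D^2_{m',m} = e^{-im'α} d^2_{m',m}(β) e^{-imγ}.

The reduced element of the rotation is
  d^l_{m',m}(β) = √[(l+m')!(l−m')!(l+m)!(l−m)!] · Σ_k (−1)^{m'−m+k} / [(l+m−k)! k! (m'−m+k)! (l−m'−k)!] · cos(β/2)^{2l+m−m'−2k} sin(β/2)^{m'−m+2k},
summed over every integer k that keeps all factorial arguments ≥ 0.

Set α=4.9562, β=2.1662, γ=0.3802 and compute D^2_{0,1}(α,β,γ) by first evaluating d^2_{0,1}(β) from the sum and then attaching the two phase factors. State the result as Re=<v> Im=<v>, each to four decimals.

Re=-0.5281 Im=0.2110

First d^2_{0,1}(β=2.1662), then the phase factors e^{-i(0)α} and e^{-i(1)γ}:
With c≡cos(β/2)=0.468592 and s≡sin(β/2)=0.883415, N=[2·2·6·1]^{1/2}=4.898979
k: max(0,(1)−(0))=1 … min(2+(1),2−(0))=2
  k=1: (−1)^0·4.8990/(2)·0.4686^3·0.8834^1 = +0.222651
  k=2: (−1)^1·4.8990/(2)·0.4686^1·0.8834^3 = -0.791342
d^2_{0,1}(2.1662) = +0.222651 -0.791342 = -0.568691
D = (+1.000000+0.000000i)·(-0.568691)·(+0.928590-0.371106i) = -0.528081+0.211045i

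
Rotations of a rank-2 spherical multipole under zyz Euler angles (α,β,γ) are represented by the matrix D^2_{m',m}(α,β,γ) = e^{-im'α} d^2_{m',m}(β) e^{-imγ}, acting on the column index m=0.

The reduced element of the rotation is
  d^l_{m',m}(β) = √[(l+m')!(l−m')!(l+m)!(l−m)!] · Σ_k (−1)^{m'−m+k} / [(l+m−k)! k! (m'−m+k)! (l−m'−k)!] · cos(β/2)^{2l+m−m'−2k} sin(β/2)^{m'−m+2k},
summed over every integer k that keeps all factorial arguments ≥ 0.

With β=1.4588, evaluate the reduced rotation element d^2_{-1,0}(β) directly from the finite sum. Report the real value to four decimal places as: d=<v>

d=0.1360

d^2_{-1,0}(β=1.4588) via the finite sum:
With c≡cos(β/2)=0.745574 and s≡sin(β/2)=0.666422, N=[1·6·2·2]^{1/2}=4.898979
k: max(0,(0)−(-1))=1 … min(2+(0),2−(-1))=2
  k=1: (−1)^0·4.8990/(2)·0.7456^3·0.6664^1 = +0.676547
  k=2: (−1)^1·4.8990/(2)·0.7456^1·0.6664^3 = -0.540525
d^2_{-1,0}(1.4588) = +0.676547 -0.540525 = +0.136023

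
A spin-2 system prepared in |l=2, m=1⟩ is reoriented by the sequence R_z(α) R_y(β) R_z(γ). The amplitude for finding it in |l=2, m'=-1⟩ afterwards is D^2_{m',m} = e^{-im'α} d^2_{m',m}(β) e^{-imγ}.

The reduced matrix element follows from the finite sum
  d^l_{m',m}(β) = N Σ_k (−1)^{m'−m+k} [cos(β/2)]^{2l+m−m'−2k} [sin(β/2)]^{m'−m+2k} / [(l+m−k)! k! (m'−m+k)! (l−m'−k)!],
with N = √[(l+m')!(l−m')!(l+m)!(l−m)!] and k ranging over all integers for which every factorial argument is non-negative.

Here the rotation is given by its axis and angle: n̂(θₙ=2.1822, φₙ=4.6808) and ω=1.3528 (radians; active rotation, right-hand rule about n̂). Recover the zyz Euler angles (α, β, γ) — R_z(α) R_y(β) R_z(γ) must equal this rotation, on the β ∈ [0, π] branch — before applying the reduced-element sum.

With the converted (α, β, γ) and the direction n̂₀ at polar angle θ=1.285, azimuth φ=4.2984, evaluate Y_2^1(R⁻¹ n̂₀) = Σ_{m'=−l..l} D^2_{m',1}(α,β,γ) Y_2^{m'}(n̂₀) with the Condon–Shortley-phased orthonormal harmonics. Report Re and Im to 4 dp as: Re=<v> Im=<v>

Axis–angle → zyz. n̂ = (sinθₙcosφₙ, sinθₙsinφₙ, cosθₙ) = (-0.025862, -0.818435, -0.574017), ω = 1.3528.
R = I cosω + sinω [n̂]ₓ + (1−cosω) n̂n̂ᵀ gives
  R = [+0.216798, +0.577021, -0.787430; -0.543843, +0.741241, +0.393441; +0.810699, +0.342941, +0.474508]
β = atan2(√(R₁₃²+R₂₃²), R₃₃) = 1.076391; α = atan2(R₂₃, R₁₃) mod 2π = 2.678223; γ = atan2(R₃₂, −R₃₁) mod 2π = 2.741401
Need the full column D^2_{m',1} for m'=−2..2 at α=2.6782, β=1.0764, γ=2.7414.
cos(β/2)=0.858635, sin(β/2)=0.512587
d^2_{-2,1}: single k=3 term ⇒ +0.231282;  D = -0.199954+0.116231i
d^2_{-1,1}: k∈[2..3] ⇒ +0.581131 -0.069035 = +0.512096;  D = +0.511074-0.032332i
d^2_{0,1}: k∈[1..2] ⇒ +0.794821 -0.283262 = +0.511559;  D = -0.471139-0.199301i
d^2_{1,1}: k∈[0..1] ⇒ +0.543544 -0.581131 = -0.037588;  D = -0.024422-0.028573i
d^2_{2,1}: single k=0 term ⇒ -0.648969;  D = +0.156697+0.629767i
Y_2^{m'}(θ=1.285,φ=4.2984) and Σ D·Y over m':
  (-0.2000+0.1162i)·(-0.2405-0.2619i)  (+0.5111-0.0323i)·(-0.0841+0.1913i)  (-0.4711-0.1993i)·(-0.2402+0.0000i)  (-0.0244-0.0286i)·(+0.0841+0.1913i)  (+0.1567+0.6298i)·(-0.2405+0.2619i)
Y_2^1(R⁻¹ n̂) = -0.044292+0.055285i

Re=-0.0443 Im=0.0553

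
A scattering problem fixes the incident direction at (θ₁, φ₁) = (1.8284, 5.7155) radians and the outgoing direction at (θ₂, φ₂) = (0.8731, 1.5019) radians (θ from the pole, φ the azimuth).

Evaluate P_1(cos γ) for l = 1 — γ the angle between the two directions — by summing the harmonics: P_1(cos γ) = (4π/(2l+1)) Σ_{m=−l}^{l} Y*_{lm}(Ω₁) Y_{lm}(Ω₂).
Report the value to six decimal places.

Summing Y*_{l m}(θ₁,φ₁)·Y_{l m}(θ₂,φ₂) over m ∈ [−1, 1]; prefactor 4π/(2·1+1) = 4.188790:
  term(m=-1) = -0.042313-0.077678i   from Y*(Ω₁)=+0.281691-0.179636i, Y(Ω₂)=+0.018227-0.264132i
  term(m=+0) = -0.039074-0.000000i   from Y*(Ω₁)=-0.124478-0.000000i, Y(Ω₂)=+0.313905+0.000000i
  term(m=+1) = -0.042313+0.077678i   from Y*(Ω₁)=-0.281691-0.179636i, Y(Ω₂)=-0.018227-0.264132i
Σ over m = -0.123701+0.000000i; ×(4π/3) → -0.518159+0.000000i. Real part: -0.518159

-0.518159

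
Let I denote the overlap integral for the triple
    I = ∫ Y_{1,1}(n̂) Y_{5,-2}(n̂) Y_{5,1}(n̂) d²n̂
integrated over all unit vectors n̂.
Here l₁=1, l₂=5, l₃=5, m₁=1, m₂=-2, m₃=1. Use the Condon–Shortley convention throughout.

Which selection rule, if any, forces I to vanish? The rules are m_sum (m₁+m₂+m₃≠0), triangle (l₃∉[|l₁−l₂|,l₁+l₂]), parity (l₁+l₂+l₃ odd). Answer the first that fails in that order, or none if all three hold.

azimuthal sum: 1 − 2 + 1 = 0  ✓
4 ≤ 5 ≤ 6 (triangle on l)  ✓
L = 1 + 5 + 5 = 11 (odd)  ✗

parity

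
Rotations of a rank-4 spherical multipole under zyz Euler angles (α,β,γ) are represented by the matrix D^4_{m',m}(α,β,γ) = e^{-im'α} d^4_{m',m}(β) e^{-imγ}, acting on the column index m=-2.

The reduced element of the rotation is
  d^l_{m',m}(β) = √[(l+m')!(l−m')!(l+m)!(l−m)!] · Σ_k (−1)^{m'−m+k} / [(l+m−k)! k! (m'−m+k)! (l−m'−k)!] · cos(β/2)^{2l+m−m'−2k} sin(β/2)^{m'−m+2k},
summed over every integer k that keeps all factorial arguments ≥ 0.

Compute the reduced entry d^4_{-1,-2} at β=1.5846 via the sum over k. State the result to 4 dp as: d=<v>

d=0.1570

d^4_{-1,-2}(β=1.5846) via the finite sum:
Half-angle: c=0.702210, s=0.711970. N=√(6·120·2·720)=1018.233765
The bounds max(0,m−m')=0 and min(l+m,l−m')=2 give 3 terms
  k=0: (−1)^1·1018.2338/(240)·0.7022^7·0.7120^1 = -0.254311
  k=1: (−1)^2·1018.2338/(48)·0.7022^5·0.7120^3 = +1.307151
  k=2: (−1)^3·1018.2338/(72)·0.7022^3·0.7120^5 = -0.895828
d^4_{-1,-2}(1.5846) = -0.254311 +1.307151 -0.895828 = +0.157012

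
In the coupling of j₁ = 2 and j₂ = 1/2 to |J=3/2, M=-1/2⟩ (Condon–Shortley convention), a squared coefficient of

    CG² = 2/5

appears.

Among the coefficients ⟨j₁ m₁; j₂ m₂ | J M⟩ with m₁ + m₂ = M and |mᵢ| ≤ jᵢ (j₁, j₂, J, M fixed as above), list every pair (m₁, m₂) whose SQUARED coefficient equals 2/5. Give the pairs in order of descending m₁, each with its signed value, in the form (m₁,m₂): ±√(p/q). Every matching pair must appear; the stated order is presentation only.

Admissible pairs with m₁+m₂ = M = -1/2: (-1,1/2), (0,-1/2)
  (m₁,m₂)=(0,-1/2): CG² = 2/5, CG = +√(2/5)   ← matches the target
  (m₁,m₂)=(-1,1/2): CG² = 3/5, CG = −√(3/5)
Pairs with CG² = 2/5: (0,-1/2): +√(2/5)

(0,-1/2): +√(2/5)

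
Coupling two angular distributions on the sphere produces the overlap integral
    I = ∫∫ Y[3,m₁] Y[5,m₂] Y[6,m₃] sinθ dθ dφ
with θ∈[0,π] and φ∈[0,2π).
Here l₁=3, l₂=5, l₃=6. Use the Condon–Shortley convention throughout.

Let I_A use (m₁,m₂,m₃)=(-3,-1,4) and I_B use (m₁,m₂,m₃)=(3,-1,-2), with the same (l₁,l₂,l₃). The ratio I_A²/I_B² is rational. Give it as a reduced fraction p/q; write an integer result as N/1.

6/5

l's match ⇒ only the (l;m) 3-j factors differ between A and B.
A: triangle coeff Δ(3,5,6) = 1/675675; Σ_t [2,2]: t=2:+1/69120 = 1/69120; (3j)²=4/143 [(3 5 6; -3 -1 4)], sign=+1
B: triangle coeff Δ(3,5,6) = 1/675675; Σ_t [0,0]: t=0:+1/27648 = 1/27648; (3j)²=10/429 [(3 5 6; 3 -1 -2)], sign=+1
I_A²/I_B² = (4/143)/(10/429) = 6/5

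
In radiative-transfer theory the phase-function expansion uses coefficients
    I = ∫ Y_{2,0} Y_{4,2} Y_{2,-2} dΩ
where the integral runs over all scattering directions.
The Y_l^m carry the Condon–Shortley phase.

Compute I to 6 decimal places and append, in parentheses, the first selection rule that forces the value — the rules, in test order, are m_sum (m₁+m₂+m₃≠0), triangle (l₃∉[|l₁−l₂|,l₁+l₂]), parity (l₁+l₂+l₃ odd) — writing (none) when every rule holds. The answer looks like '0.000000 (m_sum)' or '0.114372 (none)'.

0.156078 (none)

Rules hold: Σm=0, L=8 even, 2≤2≤6.
N = 5·9·5 = 225
Δ = 4!·0!·4!/9! = 1/630
Racah Σ t=2..2: t=2:+1/16 = 1/16
⇒ 3j(2 4 2; 0 0 0)² = 2/35, sgn +1
Racah Σ t=2..2: t=2:+1/96 = 1/96
⇒ 3j(2 4 2; 0 2 -2)² = 1/42, sgn +1
4πI² = N·(3j₀)²·(3jₘ)² = 15/49
I = +1·√(0.306122/4π) = 0.15607835
No selection rule forces the value: the integral is nonzero (none).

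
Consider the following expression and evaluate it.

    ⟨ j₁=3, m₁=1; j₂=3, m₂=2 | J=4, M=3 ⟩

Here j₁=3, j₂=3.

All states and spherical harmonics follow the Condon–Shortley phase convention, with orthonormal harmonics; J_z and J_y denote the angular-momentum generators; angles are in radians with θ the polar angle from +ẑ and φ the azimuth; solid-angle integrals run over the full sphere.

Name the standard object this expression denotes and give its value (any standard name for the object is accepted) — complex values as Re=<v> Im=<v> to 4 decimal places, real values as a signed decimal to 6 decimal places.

Clebsch–Gordan coefficient, −√(1/11) ≈ -0.301511

This is a Clebsch–Gordan (vector-coupling) coefficient.
triangle: 2!*4!*4!/11! = 1152/39916800
(j±m)!: 4!*2!*5!*1!*7!*1! = 29030400
prefactor² = (2J+1)*Δ*N² = 82944/11
  k=1: −1/(1!*1!*1!*4!*3!*0!) = -1/144
  k=2: +1/(2!*0!*0!*3!*4!*1!) = 1/288
Σ = -1/288  ⇒  CG² = 82944/11*(-1/288)² = 1/11
CG = −√(1/11) = -0.301511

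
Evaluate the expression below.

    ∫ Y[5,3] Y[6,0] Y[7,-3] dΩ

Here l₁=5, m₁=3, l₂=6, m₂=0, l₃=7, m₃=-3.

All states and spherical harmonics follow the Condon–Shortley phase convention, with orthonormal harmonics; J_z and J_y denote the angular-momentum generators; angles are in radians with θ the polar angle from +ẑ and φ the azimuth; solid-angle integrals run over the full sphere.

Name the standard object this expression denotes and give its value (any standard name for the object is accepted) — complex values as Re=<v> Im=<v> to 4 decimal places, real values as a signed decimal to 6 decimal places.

Gaunt coefficient, +0.130140

This is a Gaunt coefficient — the integral of a triple product of spherical harmonics over the sphere.
Checks pass: Σm=0; 18 even; l₃=7∈[1,11].
(2·5+1)(2·6+1)(2·7+1) = 2145
Δ: 4! 6! 8! / 19! → 1/174594420
sum: t=0:+1/4147200 t=1:−1/207360 t=2:+1/82944 t=3:−1/207360 t=4:+1/4147200 = 1/345600
3j²(5 6 7; 0 0 0) = Δ·Π!·Σ² = 420/46189  (sign -1)
sum: t=0:+1/1658880 t=1:−1/518400 t=2:+1/1658880 = -1/1382400
3j²(5 6 7; 3 0 -3) = Δ·Π!·Σ² = 504/46189  (sign -1)
combine: 4πI² = 2145·420/46189·504/46189 = 3175200/14919047
take √, sign +1: I = 0.13013978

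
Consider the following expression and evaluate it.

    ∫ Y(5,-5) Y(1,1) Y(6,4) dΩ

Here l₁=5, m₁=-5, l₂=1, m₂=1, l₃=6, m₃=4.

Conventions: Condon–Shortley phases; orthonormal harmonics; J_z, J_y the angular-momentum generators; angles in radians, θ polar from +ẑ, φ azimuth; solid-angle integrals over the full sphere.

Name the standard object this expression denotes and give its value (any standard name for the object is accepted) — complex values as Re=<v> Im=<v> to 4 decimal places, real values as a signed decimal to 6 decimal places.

This is a Gaunt coefficient — the integral of a triple product of spherical harmonics over the sphere.
m-sum 0 ✓  L=12 even ✓  4≤6≤6 ✓
Π(2lᵢ+1) = 11×3×13 = 429
triangle coeff Δ(5,1,6) = 1/858
Σ_t [0,0]: t=0:+1/14400 = 1/14400
(3j)²=6/143 [(5 1 6; 0 0 0)], sign=+1
Σ_t [0,0]: t=0:+1/7257600 = 1/7257600
(3j)²=1/858 [(5 1 6; -5 1 4)], sign=+1
⇒ 4πI² = 3/143
I = (+1)√(3/143/(4π)) = 0.04085899

Gaunt coefficient, +0.040859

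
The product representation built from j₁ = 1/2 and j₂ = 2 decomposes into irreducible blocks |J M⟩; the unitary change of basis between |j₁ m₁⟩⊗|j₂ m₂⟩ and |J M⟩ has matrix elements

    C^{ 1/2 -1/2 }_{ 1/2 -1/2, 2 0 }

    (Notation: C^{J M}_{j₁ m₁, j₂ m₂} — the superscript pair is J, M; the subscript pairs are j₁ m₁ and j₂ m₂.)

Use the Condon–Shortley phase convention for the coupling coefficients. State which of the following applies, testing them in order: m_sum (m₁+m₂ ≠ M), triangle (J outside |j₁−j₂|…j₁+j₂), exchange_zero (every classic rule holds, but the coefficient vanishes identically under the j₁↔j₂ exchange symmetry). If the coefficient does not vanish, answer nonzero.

m-sum: m₁+m₂ = -1/2+0 = -1/2, M = -1/2  ✓
triangle: need |j₁−j₂| ≤ J ≤ j₁+j₂, i.e. J ∈ [3/2, 5/2]; J = 1/2 is outside ✗ ⇒ coefficient is 0

triangle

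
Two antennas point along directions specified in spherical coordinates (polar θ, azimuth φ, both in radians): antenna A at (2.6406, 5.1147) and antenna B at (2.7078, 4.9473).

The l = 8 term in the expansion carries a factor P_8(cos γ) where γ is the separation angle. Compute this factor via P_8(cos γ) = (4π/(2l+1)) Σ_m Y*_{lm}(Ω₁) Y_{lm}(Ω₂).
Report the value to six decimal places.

0.825131

Summing Y*_{l m}(θ₁,φ₁)·Y_{l m}(θ₂,φ₂) over m ∈ [−8, 8]; prefactor 4π/(2·8+1) = 0.739198:
  m=-8: (-0.00146 - 0.00011j) × (-0.00015 - 0.00048j) = 0.00000 + 0.00000j  (running Σ = 0.00000 + 0.00000j)
  m=-7: (0.00341 + 0.01010j) × (0.00432 - 0.00032j) = 0.00002 + 0.00004j  (running Σ = 0.00002 + 0.00004j)
  m=-6: (0.03637 - 0.03240j) × (-0.00378 + 0.02325j) = 0.00062 + 0.00097j  (running Σ = 0.00063 + 0.00101j)
  m=-5: (-0.14080 - 0.06641j) × (-0.08349 - 0.03493j) = 0.00943 + 0.01046j  (running Σ = 0.01007 + 0.01147j)
  m=-4: (-0.01347 + 0.35021j) × (0.14738 - 0.20164j) = 0.06863 + 0.05433j  (running Σ = 0.07870 + 0.06580j)
  m=-3: (0.48229 - 0.18367j) × (0.30618 + 0.36003j) = 0.21379 + 0.11741j  (running Σ = 0.29249 + 0.18321j)
  m=-2: (-0.25093 - 0.26077j) × (-0.45955 + 0.23333j) = 0.17616 + 0.06129j  (running Σ = 0.46865 + 0.24449j)
  m=-1: (0.07250 - 0.17037j) × (-0.01700 - 0.07102j) = -0.01333 - 0.00225j  (running Σ = 0.45532 + 0.24224j)
  m=0: (-0.43653 + 0.00000j) × (-0.47103 + 0.00000j) = 0.20562 + 0.00000j  (running Σ = 0.66093 + 0.24224j)
  m=1: (-0.07250 - 0.17037j) × (0.01700 - 0.07102j) = -0.01333 + 0.00225j  (running Σ = 0.64760 + 0.24449j)
  m=2: (-0.25093 + 0.26077j) × (-0.45955 - 0.23333j) = 0.17616 - 0.06129j  (running Σ = 0.82376 + 0.18321j)
  m=3: (-0.48229 - 0.18367j) × (-0.30618 + 0.36003j) = 0.21379 - 0.11741j  (running Σ = 1.03755 + 0.06580j)
  m=4: (-0.01347 - 0.35021j) × (0.14738 + 0.20164j) = 0.06863 - 0.05433j  (running Σ = 1.10618 + 0.01147j)
  m=5: (0.14080 - 0.06641j) × (0.08349 - 0.03493j) = 0.00943 - 0.01046j  (running Σ = 1.11562 + 0.00101j)
  m=6: (0.03637 + 0.03240j) × (-0.00378 - 0.02325j) = 0.00062 - 0.00097j  (running Σ = 1.11623 + 0.00004j)
  m=7: (-0.00341 + 0.01010j) × (-0.00432 - 0.00032j) = 0.00002 - 0.00004j  (running Σ = 1.11625 + 0.00000j)
  m=8: (-0.00146 + 0.00011j) × (-0.00015 + 0.00048j) = 0.00000 - 0.00000j  (running Σ = 1.11625 + 0.00000j)
Σ over m = 1.11625 + 0.00000j; ×(4π/17) → 0.82513 + 0.00000j. Real part: 0.825131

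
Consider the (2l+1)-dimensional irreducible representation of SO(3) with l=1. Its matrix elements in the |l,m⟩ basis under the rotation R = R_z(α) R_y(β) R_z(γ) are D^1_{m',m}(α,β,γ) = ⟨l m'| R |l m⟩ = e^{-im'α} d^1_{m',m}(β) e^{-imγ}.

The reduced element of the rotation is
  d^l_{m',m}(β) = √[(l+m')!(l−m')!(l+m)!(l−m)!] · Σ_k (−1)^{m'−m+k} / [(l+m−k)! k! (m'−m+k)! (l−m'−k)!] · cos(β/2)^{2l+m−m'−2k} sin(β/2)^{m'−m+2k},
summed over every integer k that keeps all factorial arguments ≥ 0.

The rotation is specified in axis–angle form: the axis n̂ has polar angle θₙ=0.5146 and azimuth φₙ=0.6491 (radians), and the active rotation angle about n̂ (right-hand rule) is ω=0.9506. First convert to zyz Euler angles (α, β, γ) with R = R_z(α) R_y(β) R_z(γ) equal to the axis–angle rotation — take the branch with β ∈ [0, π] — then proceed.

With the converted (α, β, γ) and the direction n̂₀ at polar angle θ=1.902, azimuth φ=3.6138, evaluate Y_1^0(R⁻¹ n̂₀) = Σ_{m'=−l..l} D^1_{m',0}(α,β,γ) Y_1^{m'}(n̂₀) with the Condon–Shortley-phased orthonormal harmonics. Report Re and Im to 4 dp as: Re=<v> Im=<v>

Axis–angle → zyz. n̂ = (sinθₙcosφₙ, sinθₙsinφₙ, cosθₙ) = (+0.392090, +0.297512, +0.870490), ω = 0.9506.
R = I cosω + sinω [n̂]ₓ + (1−cosω) n̂n̂ᵀ gives
  R = [+0.645580, -0.659519, +0.385047; +0.757228, +0.618265, -0.210606; -0.099162, +0.427531, +0.898545]
β = atan2(√(R₁₃²+R₂₃²), R₃₃) = 0.454352; α = atan2(R₂₃, R₁₃) mod 2π = 5.782677; γ = atan2(R₃₂, −R₃₁) mod 2π = 1.342885
Need the full column D^1_{m',0} for m'=−1..1 at α=5.7827, β=0.4544, γ=1.3429.
cos(β/2)=0.974306, sin(β/2)=0.225227
d^1_{-1,0}: single k=1 term ⇒ +0.310335;  D = +0.272269-0.148921i
d^1_{0,0}: k∈[0..1] ⇒ +0.949273 -0.050727 = +0.898545;  D = +0.898545+0.000000i
d^1_{1,0}: single k=0 term ⇒ -0.310335;  D = -0.272269-0.148921i
Y_1^{m'}(θ=1.902,φ=3.6138) and Σ D·Y over m':
  (+0.2723-0.1489i)·(-0.2910+0.1486i)  (+0.8985+0.0000i)·(-0.1589+0.0000i)  (-0.2723-0.1489i)·(+0.2910+0.1486i)
Y_1^0(R⁻¹ n̂) = -0.256944+0.000000i

Re=-0.2569 Im=0.0000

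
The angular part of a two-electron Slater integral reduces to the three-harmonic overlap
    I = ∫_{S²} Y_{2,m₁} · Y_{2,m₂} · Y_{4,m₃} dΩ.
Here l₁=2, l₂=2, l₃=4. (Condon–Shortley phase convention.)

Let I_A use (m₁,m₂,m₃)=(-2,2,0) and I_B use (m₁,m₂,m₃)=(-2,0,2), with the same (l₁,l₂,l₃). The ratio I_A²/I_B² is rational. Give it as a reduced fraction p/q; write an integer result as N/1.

Shared (l₁,l₂,l₃)=(2,2,4): N and (l;000)² cancel in I_A²/I_B².
A: Δ = 0!·4!·4!/9! = 1/630; Racah Σ t=0..0: t=0:+1/576 = 1/576; ⇒ 3j(2 2 4; -2 2 0)² = 1/630, sgn +1
B: Δ = 0!·4!·4!/9! = 1/630; Racah Σ t=0..0: t=0:+1/96 = 1/96; ⇒ 3j(2 2 4; -2 0 2)² = 1/42, sgn +1
I_A²/I_B² = (1/630)/(1/42) = 1/15

1/15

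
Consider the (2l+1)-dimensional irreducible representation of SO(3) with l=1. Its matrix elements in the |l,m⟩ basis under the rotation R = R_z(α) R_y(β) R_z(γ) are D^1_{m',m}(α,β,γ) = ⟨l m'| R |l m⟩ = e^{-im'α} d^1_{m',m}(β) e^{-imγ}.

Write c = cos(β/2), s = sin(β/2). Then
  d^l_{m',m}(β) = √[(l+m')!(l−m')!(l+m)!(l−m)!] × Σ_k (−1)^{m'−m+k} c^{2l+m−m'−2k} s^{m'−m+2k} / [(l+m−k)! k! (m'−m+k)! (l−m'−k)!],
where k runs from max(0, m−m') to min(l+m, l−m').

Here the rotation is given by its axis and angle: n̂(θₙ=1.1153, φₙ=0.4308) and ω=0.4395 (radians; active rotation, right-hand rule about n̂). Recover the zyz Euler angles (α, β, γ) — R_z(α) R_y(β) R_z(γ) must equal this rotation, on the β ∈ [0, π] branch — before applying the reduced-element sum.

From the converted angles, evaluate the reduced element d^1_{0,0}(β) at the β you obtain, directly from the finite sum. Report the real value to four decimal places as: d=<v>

Axis–angle → zyz. n̂ = (sinθₙcosφₙ, sinθₙsinφₙ, cosθₙ) = (+0.815990, +0.375021, +0.439908), ω = 0.4395.
R = I cosω + sinω [n̂]ₓ + (1−cosω) n̂n̂ᵀ gives
  R = [+0.968243, -0.158093, +0.193680; +0.216257, +0.918330, -0.331515; -0.125452, +0.362872, +0.923356]
β = atan2(√(R₁₃²+R₂₃²), R₃₃) = 0.394066; α = atan2(R₂₃, R₁₃) mod 2π = 5.241131; γ = atan2(R₃₂, −R₃₁) mod 2π = 1.237938
d^1_{0,0}(β=0.3941) via the finite sum:
With c≡cos(β/2)=0.980652 and s≡sin(β/2)=0.195760, N=[1·1·1·1]^{1/2}=1.000000
The bounds max(0,m−m')=0 and min(l+m,l−m')=1 give 2 terms
  k=0: (−1)^0·1.0000/(1)·0.9807^2·0.1958^0 = +0.961678
  k=1: (−1)^1·1.0000/(1)·0.9807^0·0.1958^2 = -0.038322
d^1_{0,0}(0.3941) = +0.961678 -0.038322 = +0.923356

d=0.9234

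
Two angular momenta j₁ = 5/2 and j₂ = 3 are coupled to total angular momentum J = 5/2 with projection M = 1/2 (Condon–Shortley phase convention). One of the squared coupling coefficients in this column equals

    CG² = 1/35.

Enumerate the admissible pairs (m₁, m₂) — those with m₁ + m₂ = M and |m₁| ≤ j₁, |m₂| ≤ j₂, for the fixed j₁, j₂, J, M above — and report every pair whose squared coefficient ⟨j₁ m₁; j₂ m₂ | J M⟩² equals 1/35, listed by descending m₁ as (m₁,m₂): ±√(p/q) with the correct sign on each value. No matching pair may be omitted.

Admissible pairs with m₁+m₂ = M = 1/2: (-5/2,3), (-3/2,2), (-1/2,1), (1/2,0), (3/2,-1), (5/2,-2)
  (m₁,m₂)=(5/2,-2): CG² = 5/14, CG = +√(5/14)
  (m₁,m₂)=(3/2,-1): CG² = 1/35, CG = −√(1/35)   ← matches the target
  (m₁,m₂)=(1/2,0): CG² = 8/105, CG = −√(8/105)
  (m₁,m₂)=(-1/2,1): CG² = 8/35, CG = +√(8/35)
  (m₁,m₂)=(-3/2,2): CG² = 1/14, CG = −√(1/14)
  (m₁,m₂)=(-5/2,3): CG² = 5/21, CG = −√(5/21)
Pairs with CG² = 1/35: (3/2,-1): −√(1/35)

(3/2,-1): −√(1/35)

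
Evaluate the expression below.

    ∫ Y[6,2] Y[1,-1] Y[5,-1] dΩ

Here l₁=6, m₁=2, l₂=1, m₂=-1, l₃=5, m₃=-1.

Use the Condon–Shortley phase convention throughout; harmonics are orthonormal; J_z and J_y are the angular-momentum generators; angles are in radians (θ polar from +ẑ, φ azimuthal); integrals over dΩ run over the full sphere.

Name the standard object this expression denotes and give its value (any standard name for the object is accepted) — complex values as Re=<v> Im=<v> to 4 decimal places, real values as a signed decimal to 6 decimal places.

This is a Gaunt coefficient — the integral of a triple product of spherical harmonics over the sphere.
Rules hold: Σm=0, L=12 even, 5≤5≤7.
N = 13·3·11 = 429
Δ = 2!·10!·0!/13! = 1/858
Racah Σ t=1..1: t=1:−1/14400 = -1/14400
⇒ 3j(6 1 5; 0 0 0)² = 6/143, sgn +1
Racah Σ t=0..0: t=0:+1/34560 = 1/34560
⇒ 3j(6 1 5; 2 -1 -1)² = 14/429, sgn +1
4πI² = N·(3j₀)²·(3jₘ)² = 84/143
I = +1·√(0.587413/4π) = 0.21620548

Gaunt coefficient, +0.216205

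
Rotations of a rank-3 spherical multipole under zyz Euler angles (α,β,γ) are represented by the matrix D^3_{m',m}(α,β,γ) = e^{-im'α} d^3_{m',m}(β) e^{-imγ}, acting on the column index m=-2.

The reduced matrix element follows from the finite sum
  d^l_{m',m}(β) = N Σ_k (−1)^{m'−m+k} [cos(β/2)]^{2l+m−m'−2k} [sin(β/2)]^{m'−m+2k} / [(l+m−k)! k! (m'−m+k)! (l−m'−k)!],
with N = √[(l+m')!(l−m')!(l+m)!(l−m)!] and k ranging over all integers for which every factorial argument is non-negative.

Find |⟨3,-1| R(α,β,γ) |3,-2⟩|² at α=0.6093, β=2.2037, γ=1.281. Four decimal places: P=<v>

P=0.1305

D^3_{-1,-2}(0.6093,2.2037,1.2810) = e^{-i·-1·0.6093}·d^3_{-1,-2}(2.2037)·e^{-i·-2·1.2810}. Compute d first:
With c≡cos(β/2)=0.451947 and s≡sin(β/2)=0.892045, N=[2·24·1·120]^{1/2}=75.894664
Admissible k: 0..1 (factorial args all ≥0)
  k=0: (−1)^1·75.8947/(24)·0.4519^5·0.8920^1 = -0.053189
  k=1: (−1)^2·75.8947/(12)·0.4519^3·0.8920^3 = +0.414430
d^3_{-1,-2}(2.2037) = -0.053189 +0.414430 = +0.361241
|D^3_{-1,-2}|² = |d^3_{-1,-2}(β)|² = (+0.361241)² = 0.130495 (the z-rotation phases have unit modulus)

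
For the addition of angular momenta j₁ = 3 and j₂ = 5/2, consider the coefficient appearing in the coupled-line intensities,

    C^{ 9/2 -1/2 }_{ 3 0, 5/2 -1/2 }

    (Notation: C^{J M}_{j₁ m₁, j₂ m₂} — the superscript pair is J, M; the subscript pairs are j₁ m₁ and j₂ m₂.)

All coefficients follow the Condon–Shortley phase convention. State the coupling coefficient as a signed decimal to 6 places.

√[10·1!5!4!/11! · 3!3!2!3!4!5!] = √(69120/77)
  +(−1)^0/∏(0,1,3,2,2,2)! = 1/48  (running 1/48)
  +(−1)^1/∏(1,0,2,1,3,3)! = -1/72  (running 1/144)
⟨..|..⟩ = √(69120/77)·(1/144) = +0.208063

+√(10/231) = +0.208063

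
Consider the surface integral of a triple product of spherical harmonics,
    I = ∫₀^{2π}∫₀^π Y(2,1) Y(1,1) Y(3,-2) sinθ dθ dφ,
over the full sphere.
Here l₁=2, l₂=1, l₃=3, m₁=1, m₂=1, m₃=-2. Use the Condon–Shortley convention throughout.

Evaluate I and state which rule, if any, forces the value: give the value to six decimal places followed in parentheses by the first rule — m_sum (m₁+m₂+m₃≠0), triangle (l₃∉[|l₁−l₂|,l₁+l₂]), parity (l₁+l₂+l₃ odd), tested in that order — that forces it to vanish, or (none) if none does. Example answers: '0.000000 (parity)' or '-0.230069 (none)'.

0.261169 (none)

m-sum 0 ✓  L=6 even ✓  1≤3≤3 ✓
Π(2lᵢ+1) = 5×3×7 = 105
triangle coeff Δ(2,1,3) = 1/105
Σ_t [0,0]: t=0:+1/4 = 1/4
(3j)²=3/35 [(2 1 3; 0 0 0)], sign=-1
Σ_t [0,0]: t=0:+1/12 = 1/12
(3j)²=2/21 [(2 1 3; 1 1 -2)], sign=-1
⇒ 4πI² = 6/7
I = (+1)√(6/7/(4π)) = 0.26116903
No selection rule forces the value: the integral is nonzero (none).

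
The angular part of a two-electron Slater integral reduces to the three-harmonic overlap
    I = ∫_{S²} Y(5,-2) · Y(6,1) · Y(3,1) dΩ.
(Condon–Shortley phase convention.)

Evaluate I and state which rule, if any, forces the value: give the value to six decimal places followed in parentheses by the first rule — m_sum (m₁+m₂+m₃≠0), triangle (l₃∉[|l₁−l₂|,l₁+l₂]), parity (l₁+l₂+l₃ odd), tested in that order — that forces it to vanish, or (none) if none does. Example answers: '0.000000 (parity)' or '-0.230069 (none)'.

0.080575 (none)

Checks pass: Σm=0; 14 even; l₃=3∈[1,11].
(2·5+1)(2·6+1)(2·3+1) = 1001
Δ: 8! 2! 4! / 15! → 1/675675
sum: t=3:−1/8640 t=4:+1/2304 t=5:−1/8640 = 7/34560
3j²(5 6 3; 0 0 0) = Δ·Π!·Σ² = 7/429  (sign -1)
sum: t=5:−1/5760 t=6:+1/8640 t=7:−1/241920 = -1/16128
3j²(5 6 3; -2 1 1) = Δ·Π!·Σ² = 5/1001  (sign -1)
combine: 4πI² = 1001·7/429·5/1001 = 35/429
take √, sign +1: I = 0.08057502
No selection rule forces the value: the integral is nonzero (none).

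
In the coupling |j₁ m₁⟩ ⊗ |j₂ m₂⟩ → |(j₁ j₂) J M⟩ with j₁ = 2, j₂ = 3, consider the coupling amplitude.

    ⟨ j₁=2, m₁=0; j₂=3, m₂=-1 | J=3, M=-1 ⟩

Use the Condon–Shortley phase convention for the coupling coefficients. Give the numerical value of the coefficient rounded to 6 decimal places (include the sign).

j₁+j₂−J=2  J+j₁−j₂=2  J−j₁+j₂=4  j₁+j₂+J+1=9
(j₁±m₁, j₂±m₂, J±M) = (2,2,2,4,2,4)
P² = 256/15
sum k=0..2:
  [0] +1/16 = 1/16
  [1] −1/6 = -1/6
  [2] +1/96 = 1/96
S = -3/32
C² = P²·S² = 3/20 ; C = -0.387298

-0.387298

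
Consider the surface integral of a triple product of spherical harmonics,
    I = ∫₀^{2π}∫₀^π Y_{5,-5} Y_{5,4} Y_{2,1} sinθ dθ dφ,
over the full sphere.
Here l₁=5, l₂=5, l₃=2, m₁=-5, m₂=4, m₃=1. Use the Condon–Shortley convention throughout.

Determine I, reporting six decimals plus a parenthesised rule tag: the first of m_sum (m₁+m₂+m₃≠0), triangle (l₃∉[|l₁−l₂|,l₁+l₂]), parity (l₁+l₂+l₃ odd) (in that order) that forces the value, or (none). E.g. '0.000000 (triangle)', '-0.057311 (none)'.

m-sum 0 ✓  L=12 even ✓  0≤2≤10 ✓
Π(2lᵢ+1) = 11×11×5 = 605
triangle coeff Δ(5,5,2) = 1/38610
Σ_t [3,5]: t=3:−1/2880 t=4:+1/576 t=5:−1/2880 = 1/960
(3j)²=10/429 [(5 5 2; 0 0 0)], sign=+1
Σ_t [8,8]: t=8:+1/80640 = 1/80640
(3j)²=9/286 [(5 5 2; -5 4 1)], sign=-1
⇒ 4πI² = 75/169
I = (-1)√(75/169/(4π)) = -0.18792404
No selection rule forces the value: the integral is nonzero (none).

-0.187924 (none)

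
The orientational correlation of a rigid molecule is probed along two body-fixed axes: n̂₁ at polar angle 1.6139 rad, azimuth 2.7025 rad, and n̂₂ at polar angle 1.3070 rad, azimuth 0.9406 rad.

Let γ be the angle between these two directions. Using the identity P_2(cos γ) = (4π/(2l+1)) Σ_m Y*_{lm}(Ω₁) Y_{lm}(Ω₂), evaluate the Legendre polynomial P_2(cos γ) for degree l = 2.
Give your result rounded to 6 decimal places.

Summing Y*_{l m}(θ₁,φ₁)·Y_{l m}(θ₂,φ₂) over m ∈ [−2, 2]; prefactor 4π/(2·2+1) = 2.513274:
  term(m=-2) = -0.12879 - 0.05177j   from Y*(Ω₁)=0.24620 - 0.29672j, Y(Ω₂)=-0.10996 - 0.34281j
  term(m=-1) = 0.00123 - 0.00635j   from Y*(Ω₁)=0.03010 - 0.01414j, Y(Ω₂)=0.11460 - 0.15712j
  term(m=+0) = 0.07874 + 0.00000j   from Y*(Ω₁)=-0.31363 + 0.00000j, Y(Ω₂)=-0.25106 + 0.00000j
  term(m=+1) = 0.00123 + 0.00635j   from Y*(Ω₁)=-0.03010 - 0.01414j, Y(Ω₂)=-0.11460 - 0.15712j
  term(m=+2) = -0.12879 + 0.05177j   from Y*(Ω₁)=0.24620 + 0.29672j, Y(Ω₂)=-0.10996 + 0.34281j
Total Σ_m = -0.17638 + 0.00000j. Multiply by 2.513274: -0.44329 + 0.00000j. P_2(cos γ) = -0.443291

-0.443291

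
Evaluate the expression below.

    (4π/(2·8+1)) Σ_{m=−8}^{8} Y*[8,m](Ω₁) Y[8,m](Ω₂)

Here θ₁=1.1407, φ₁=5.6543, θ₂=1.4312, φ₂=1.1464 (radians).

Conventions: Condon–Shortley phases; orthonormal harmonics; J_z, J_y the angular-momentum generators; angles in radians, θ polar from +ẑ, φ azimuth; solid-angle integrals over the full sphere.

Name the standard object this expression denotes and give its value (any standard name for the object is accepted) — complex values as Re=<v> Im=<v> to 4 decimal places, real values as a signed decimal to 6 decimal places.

Legendre polynomial (addition theorem), +0.132984

This sum is the spherical-harmonic addition theorem: it equals the Legendre polynomial P_l(cos γ) of the angle γ between the two directions.
Term-by-term m-sum for l=8 (normalisation 4π/17 = 0.739198):
  m=-8: (+0.075230+0.228012i) × (-0.461414-0.119578i) = -0.007447-0.114204i  (running Σ = -0.007447-0.114204i)
  m=-7: (-0.134482+0.419549i) × (-0.045540-0.264002i) = +0.116886+0.016397i  (running Σ = +0.109439-0.097807i)
  m=-6: (-0.275394+0.201520i) × (-0.208567+0.141228i) = +0.028978-0.080924i  (running Σ = +0.138417-0.178730i)
  m=-5: (+0.082489-0.000234i) × (-0.248714-0.152894i) = -0.020552-0.012554i  (running Σ = +0.117865-0.191284i)
  m=-4: (+0.291048+0.210452i) × (-0.021431+0.168125i) = -0.041620+0.044422i  (running Σ = +0.076245-0.146862i)
  m=-3: (+0.029005+0.088753i) × (-0.283358+0.086911i) = -0.015932-0.022628i  (running Σ = +0.060313-0.169490i)
  m=-2: (+0.095712-0.295711i) × (+0.086471+0.098194i) = +0.037313-0.016172i  (running Σ = +0.097626-0.185663i)
  m=-1: (+0.128445-0.093432i) × (-0.122125+0.270273i) = +0.009566+0.046126i  (running Σ = +0.107192-0.139537i)
  m=0: (-0.289294-0.000000i) × (+0.119188+0.000000i) = -0.034480-0.000000i  (running Σ = +0.072712-0.139537i)
  m=1: (-0.128445-0.093432i) × (+0.122125+0.270273i) = +0.009566-0.046126i  (running Σ = +0.082277-0.185663i)
  m=2: (+0.095712+0.295711i) × (+0.086471-0.098194i) = +0.037313+0.016172i  (running Σ = +0.119591-0.169490i)
  m=3: (-0.029005+0.088753i) × (+0.283358+0.086911i) = -0.015932+0.022628i  (running Σ = +0.103659-0.146862i)
  m=4: (+0.291048-0.210452i) × (-0.021431-0.168125i) = -0.041620-0.044422i  (running Σ = +0.062039-0.191284i)
  m=5: (-0.082489-0.000234i) × (+0.248714-0.152894i) = -0.020552+0.012554i  (running Σ = +0.041487-0.178730i)
  m=6: (-0.275394-0.201520i) × (-0.208567-0.141228i) = +0.028978+0.080924i  (running Σ = +0.070465-0.097807i)
  m=7: (+0.134482+0.419549i) × (+0.045540-0.264002i) = +0.116886-0.016397i  (running Σ = +0.187351-0.114204i)
  m=8: (+0.075230-0.228012i) × (-0.461414+0.119578i) = -0.007447+0.114204i  (running Σ = +0.179904+0.000000i)
Total Σ_m = +0.179904+0.000000i. Multiply by 0.739198: +0.132984+0.000000i. P_8(cos γ) = 0.132984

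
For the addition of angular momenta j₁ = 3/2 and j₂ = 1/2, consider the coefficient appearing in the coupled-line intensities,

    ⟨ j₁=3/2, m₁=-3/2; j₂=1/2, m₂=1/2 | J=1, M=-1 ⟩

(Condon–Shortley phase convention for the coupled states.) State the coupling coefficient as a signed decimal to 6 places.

-0.866025

j₁+j₂−J=1  J+j₁−j₂=2  J−j₁+j₂=0  j₁+j₂+J+1=4
(j₁±m₁, j₂±m₂, J±M) = (0,3,1,0,0,2)
P² = 3
sum k=1..1:
  [1] −1/2 = -1/2
S = -1/2
C² = P²·S² = 3/4 ; C = -0.866025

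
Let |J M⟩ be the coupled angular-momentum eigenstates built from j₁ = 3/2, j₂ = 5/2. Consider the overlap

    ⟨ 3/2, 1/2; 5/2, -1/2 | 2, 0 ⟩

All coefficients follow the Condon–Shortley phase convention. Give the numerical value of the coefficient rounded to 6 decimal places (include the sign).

−√(1/14) ≈ -0.267261

j₁+j₂−J=2  J+j₁−j₂=1  J−j₁+j₂=3  j₁+j₂+J+1=7
(j₁±m₁, j₂±m₂, J±M) = (2,1,2,3,2,2)
P² = 8/7
sum k=0..1:
  [0] +1/4 = 1/4
  [1] −1/2 = -1/2
S = -1/4
C² = P²·S² = 1/14 ; C = -0.267261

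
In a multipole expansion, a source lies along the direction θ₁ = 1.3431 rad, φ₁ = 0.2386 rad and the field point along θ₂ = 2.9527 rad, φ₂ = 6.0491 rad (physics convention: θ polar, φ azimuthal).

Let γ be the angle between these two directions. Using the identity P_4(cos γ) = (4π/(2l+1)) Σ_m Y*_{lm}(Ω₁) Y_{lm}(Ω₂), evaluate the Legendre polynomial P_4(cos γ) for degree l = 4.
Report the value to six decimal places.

0.362064

Addition theorem: P_4(cos γ) = (4π/9) Σ_m Y*_{lm}(Ω₁) Y_{lm}(Ω₂), m = −4…4:
  term(m=-4) = -0.00007 + 0.00021j   from Y*(Ω₁)=0.23042 + 0.32523j, Y(Ω₂)=0.00033 + 0.00044j
  term(m=-3) = -0.00032 - 0.00210j   from Y*(Ω₁)=0.19711 + 0.17142j, Y(Ω₂)=-0.00621 - 0.00526j
  term(m=-2) = -0.00811 - 0.01124j   from Y*(Ω₁)=-0.18142 - 0.09380j, Y(Ω₂)=0.06056 + 0.03062j
  term(m=-1) = 0.08018 + 0.04100j   from Y*(Ω₁)=-0.26721 - 0.06499j, Y(Ω₂)=-0.31854 - 0.07596j
  term(m=+0) = 0.11596 + 0.00000j   from Y*(Ω₁)=0.16526 + 0.00000j, Y(Ω₂)=0.70170 + 0.00000j
  term(m=+1) = 0.08018 - 0.04100j   from Y*(Ω₁)=0.26721 - 0.06499j, Y(Ω₂)=0.31854 - 0.07596j
  term(m=+2) = -0.00811 + 0.01124j   from Y*(Ω₁)=-0.18142 + 0.09380j, Y(Ω₂)=0.06056 - 0.03062j
  term(m=+3) = -0.00032 + 0.00210j   from Y*(Ω₁)=-0.19711 + 0.17142j, Y(Ω₂)=0.00621 - 0.00526j
  term(m=+4) = -0.00007 - 0.00021j   from Y*(Ω₁)=0.23042 - 0.32523j, Y(Ω₂)=0.00033 - 0.00044j
Accumulated sum 0.25931 + 0.00000j; after 4π/(2l+1) scaling, 0.36206 + 0.00000j ⇒ P_4 = 0.362064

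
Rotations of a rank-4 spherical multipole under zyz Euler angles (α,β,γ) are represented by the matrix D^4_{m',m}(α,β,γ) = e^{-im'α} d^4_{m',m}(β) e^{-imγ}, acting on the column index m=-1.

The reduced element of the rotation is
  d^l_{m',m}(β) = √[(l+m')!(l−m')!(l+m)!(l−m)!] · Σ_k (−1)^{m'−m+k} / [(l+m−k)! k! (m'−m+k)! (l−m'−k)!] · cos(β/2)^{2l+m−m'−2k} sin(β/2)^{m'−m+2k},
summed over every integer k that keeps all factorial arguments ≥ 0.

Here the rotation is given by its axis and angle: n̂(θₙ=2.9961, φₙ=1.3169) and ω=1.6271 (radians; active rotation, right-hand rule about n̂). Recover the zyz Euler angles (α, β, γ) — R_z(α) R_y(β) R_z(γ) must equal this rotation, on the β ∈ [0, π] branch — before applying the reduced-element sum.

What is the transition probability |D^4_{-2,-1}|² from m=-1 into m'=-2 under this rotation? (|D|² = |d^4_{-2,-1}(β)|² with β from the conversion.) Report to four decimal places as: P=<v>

Axis–angle → zyz. n̂ = (sinθₙcosφₙ, sinθₙsinφₙ, cosθₙ) = (+0.036416, +0.140332, -0.989435), ω = 1.6271.
R = I cosω + sinω [n̂]ₓ + (1−cosω) n̂n̂ᵀ gives
  R = [-0.054873, +0.993265, +0.102051; -0.982469, -0.035473, -0.183021; -0.178168, -0.110305, +0.977798]
β = atan2(√(R₁₃²+R₂₃²), R₃₃) = 0.211114; α = atan2(R₂₃, R₁₃) mod 2π = 5.221043; γ = atan2(R₃₂, −R₃₁) mod 2π = 5.728836
First d^4_{-2,-1}(β=0.2111), then the phase factors e^{-i(-2)α} and e^{-i(-1)γ}:
c=cos(0.211114/2)=0.994434, s=sin(0.211114/2)=0.105361; N=√[2·720·6·120]=1018.233765
k: max(0,(-1)−(-2))=1 … min(4+(-1),4−(-2))=3
  k=1: (−1)^0·1018.2338/(240)·0.9944^7·0.1054^1 = +0.429882
  k=2: (−1)^1·1018.2338/(48)·0.9944^5·0.1054^3 = -0.024128
  k=3: (−1)^2·1018.2338/(72)·0.9944^3·0.1054^5 = +0.000181
d^4_{-2,-1}(0.2111) = +0.429882 -0.024128 +0.000181 = +0.405934
|D^4_{-2,-1}|² = |d^4_{-2,-1}(β)|² = (+0.405934)² = 0.164782 (the z-rotation phases have unit modulus)

P=0.1648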